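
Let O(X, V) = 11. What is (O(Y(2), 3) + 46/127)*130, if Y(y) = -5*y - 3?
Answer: 187590/127 ≈ 1477.1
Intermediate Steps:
Y(y) = -3 - 5*y
(O(Y(2), 3) + 46/127)*130 = (11 + 46/127)*130 = (1443/127)*130 = 187590/127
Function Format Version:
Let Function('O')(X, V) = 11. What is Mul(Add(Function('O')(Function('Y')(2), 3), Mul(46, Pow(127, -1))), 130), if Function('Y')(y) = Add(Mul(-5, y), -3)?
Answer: Rational(187590, 127) ≈ 1477.1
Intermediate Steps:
Function('Y')(y) = Add(-3, Mul(-5, y))
Mul(Add(Function('O')(Function('Y')(2), 3), Mul(46, Pow(127, -1))), 130) = Mul(Add(11, Mul(46, Pow(127, -1))), 130) = Mul(Add(11, Mul(46, Rational(1, 127))), 130) = Mul(Add(11, Rational(46, 127)), 130) = Mul(Rational(1443, 127), 130) = Rational(187590, 127)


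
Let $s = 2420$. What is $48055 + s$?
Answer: $50475$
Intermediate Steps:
$48055 + s = 48055 + 2420 = 50475$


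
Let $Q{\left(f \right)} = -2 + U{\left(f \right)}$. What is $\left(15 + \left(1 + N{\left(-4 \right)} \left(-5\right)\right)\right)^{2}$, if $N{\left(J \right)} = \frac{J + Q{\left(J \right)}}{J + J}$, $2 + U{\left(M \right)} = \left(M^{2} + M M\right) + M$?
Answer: $\frac{3249}{4} \approx 812.25$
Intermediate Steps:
$U{\left(M \right)} = -2 + M + 2 M^{2}$ ($U{\left(M \right)} = -2 + \left(\left(M^{2} + M M\right) + M\right) = -2 + \left(\left(M^{2} + M^{2}\right) + M\right) = -2 + \left(2 M^{2} + M\right) = -2 + \left(M + 2 M^{2}\right) = -2 + M + 2 M^{2}$)
$Q{\left(f \right)} = -4 + f + 2 f^{2}$ ($Q{\left(f \right)} = -2 + \left(-2 + f + 2 f^{2}\right) = -4 + f + 2 f^{2}$)
$N{\left(J \right)} = \frac{-4 + 2 J + 2 J^{2}}{2 J}$ ($N{\left(J \right)} = \frac{J + \left(-4 + J + 2 J^{2}\right)}{J + J} = \frac{-4 + 2 J + 2 J^{2}}{2 J}$)
$\left(15 + \left(1 + N{\left(-4 \right)} \left(-5\right)\right)\right)^{2} = \left(15 + \left(1 + \left(1 - 4 - \frac{2}{-4}\right) \left(-5\right)\right)\right)^{2} = \left(15 + \left(1 + \left(1 - 4 - - \frac{1}{2}\right) \left(-5\right)\right)\right)^{2} = \left(15 + \left(1 + \left(1 - 4 + \frac{1}{2}\right) \left(-5\right)\right)\right)^{2} = \left(15 + \left(1 - - \frac{25}{2}\right)\right)^{2} = \left(15 + \left(1 + \frac{25}{2}\right)\right)^{2} = \left(15 + \frac{27}{2}\right)^{2} = \left(\frac{57}{2}\right)^{2} = \frac{3249}{4}$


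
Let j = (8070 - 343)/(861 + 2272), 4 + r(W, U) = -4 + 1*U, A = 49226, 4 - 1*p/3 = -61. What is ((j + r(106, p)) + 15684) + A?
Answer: 203956628/3133 ≈ 65099.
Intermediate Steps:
p = 195 (p = 12 - 3*(-61) = 12 + 183 = 195)
r(W, U) = -8 + U (r(W, U) = -4 + (-4 + 1*U) = -4 + (-4 + U) = -8 + U)
j = 7727/3133 ≈ 2.4663
((j + r(106, p)) + 15684) + A = ((7727/3133 + (-8 + 195)) + 15684) + 49226 = ((7727/3133 + 187) + 15684) + 49226 = (593598/3133 + 15684) + 49226 = 49731570/3133 + 49226 = 203956628/3133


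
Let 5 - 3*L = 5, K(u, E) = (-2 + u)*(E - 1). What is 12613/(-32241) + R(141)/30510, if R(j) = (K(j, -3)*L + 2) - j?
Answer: -129768043/327890970 ≈ -0.39577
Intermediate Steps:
K(u, E) = (-1 + E)*(-2 + u) (K(u, E) = (-2 + u)*(-1 + E) = (-1 + E)*(-2 + u))
L = 0 (L = 5/3 - ⅓*5 = 5/3 - 5/3 = 0)
R(j) = 2 - j (R(j) = ((2 - j - 2*(-3) - 3*j)*0 + 2) - j = ((2 - j + 6 - 3*j)*0 + 2) - j = ((8 - 4*j)*0 + 2) - j = (0 + 2) - j = 2 - j)
12613/(-32241) + R(141)/30510 = 12613/(-32241) + (2 - 1*141)/30510 = 12613*(-1/32241) + (2 - 141)*(1/30510) = -12613/32241 - 139*1/30510 = -12613/32241 - 139/30510 = -129768043/327890970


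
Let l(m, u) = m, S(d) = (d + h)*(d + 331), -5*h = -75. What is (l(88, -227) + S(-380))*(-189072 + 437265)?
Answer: 4460772789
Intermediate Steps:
h = 15 (h = -1/5*(-75) = 15)
S(d) = (15 + d)*(331 + d) (S(d) = (d + 15)*(d + 331) = (15 + d)*(331 + d))
(l(88, -227) + S(-380))*(-189072 + 437265) = (88 + (4965 + (-380)**2 + 346*(-380)))*(-189072 + 437265) = (88 + (4965 + 144400 - 131480))*248193 = (88 + 17885)*248193 = 17973*248193 = 4460772789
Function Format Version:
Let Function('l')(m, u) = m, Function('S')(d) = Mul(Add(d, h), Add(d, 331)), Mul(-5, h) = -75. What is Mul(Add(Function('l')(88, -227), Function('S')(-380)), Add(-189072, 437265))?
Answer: 4460772789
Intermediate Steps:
h = 15 (h = Mul(Rational(-1, 5), -75) = 15)
Function('S')(d) = Mul(Add(15, d), Add(331, d)) (Function('S')(d) = Mul(Add(d, 15), Add(d, 331)) = Mul(Add(15, d), Add(331, d)))
Mul(Add(Function('l')(88, -227), Function('S')(-380)), Add(-189072, 437265)) = Mul(Add(88, Add(4965, Pow(-380, 2), Mul(346, -380))), Add(-189072, 437265)) = Mul(Add(88, Add(4965, 144400, -131480)), 248193) = Mul(Add(88, 17885), 248193) = Mul(17973, 248193) = 4460772789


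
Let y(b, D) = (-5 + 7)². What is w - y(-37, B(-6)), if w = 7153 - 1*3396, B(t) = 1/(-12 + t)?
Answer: 3753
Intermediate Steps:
y(b, D) = 4 (y(b, D) = 2² = 4)
w = 3757 (w = 7153 - 3396 = 3757)
w - y(-37, B(-6)) = 3757 - 1*4 = 3757 - 4 = 3753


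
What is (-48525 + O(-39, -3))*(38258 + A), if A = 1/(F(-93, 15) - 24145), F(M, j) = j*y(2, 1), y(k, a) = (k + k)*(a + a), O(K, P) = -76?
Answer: -44671533769849/24025 ≈ -1.8594e+9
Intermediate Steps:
y(k, a) = 4*a*k (y(k, a) = (2*k)*(2*a) = 4*a*k)
F(M, j) = 8*j (F(M, j) = j*(4*1*2) = j*8 = 8*j)
A = -1/24025 (A = 1/(8*15 - 24145) = 1/(120 - 24145) = 1/(-24025) = -1/24025 ≈ -4.1623e-5)
(-48525 + O(-39, -3))*(38258 + A) = (-48525 - 76)*(38258 - 1/24025) = -48601*919148449/24025 = -44671533769849/24025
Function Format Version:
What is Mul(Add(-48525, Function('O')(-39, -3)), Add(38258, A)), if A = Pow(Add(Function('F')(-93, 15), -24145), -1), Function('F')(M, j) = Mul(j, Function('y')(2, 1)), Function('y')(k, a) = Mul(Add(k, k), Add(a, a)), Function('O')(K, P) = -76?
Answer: Rational(-44671533769849, 24025) ≈ -1.8594e+9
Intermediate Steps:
Function('y')(k, a) = Mul(4, a, k) (Function('y')(k, a) = Mul(Mul(2, k), Mul(2, a)) = Mul(4, a, k))
Function('F')(M, j) = Mul(8, j) (Function('F')(M, j) = Mul(j, Mul(4, 1, 2)) = Mul(j, 8) = Mul(8, j))
A = Rational(-1, 24025) (A = Pow(Add(Mul(8, 15), -24145), -1) = Pow(Add(120, -24145), -1) = Pow(-24025, -1) = Rational(-1, 24025) ≈ -4.1623e-5)
Mul(Add(-48525, Function('O')(-39, -3)), Add(38258, A)) = Mul(Add(-48525, -76), Add(38258, Rational(-1, 24025))) = Mul(-48601, Rational(919148449, 24025)) = Rational(-44671533769849, 24025)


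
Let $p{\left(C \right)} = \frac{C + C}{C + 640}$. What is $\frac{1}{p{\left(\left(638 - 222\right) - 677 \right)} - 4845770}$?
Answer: $- \frac{379}{1836547352} \approx -2.0637 \cdot 10^{-7}$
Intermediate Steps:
$p{\left(C \right)} = \frac{2 C}{640 + C}$
$\frac{1}{p{\left(\left(638 - 222\right) - 677 \right)} - 4845770} = \frac{1}{\frac{2 \left(\left(638 - 222\right) - 677\right)}{640 + \left(\left(638 - 222\right) - 677\right)} - 4845770} = \frac{1}{\frac{2 \left(416 - 677\right)}{640 + \left(416 - 677\right)} - 4845770} = \frac{1}{2 \left(-261\right) \frac{1}{640 - 261} - 4845770} = \frac{1}{2 \left(-261\right) \frac{1}{379} - 4845770} = \frac{1}{- \frac{522}{379} - 4845770} = \frac{1}{- \frac{1836547352}{379}} = - \frac{379}{1836547352}$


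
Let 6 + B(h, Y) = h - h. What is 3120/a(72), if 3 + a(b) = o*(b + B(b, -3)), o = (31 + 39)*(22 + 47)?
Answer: 1040/106259 ≈ 0.0097874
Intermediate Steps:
o = 4830 (o = 70*69 = 4830)
B(h, Y) = -6 (B(h, Y) = -6 + (h - h) = -6 + 0 = -6)
a(b) = -28983 + 4830*b (a(b) = -3 + 4830*(b - 6) = -3 + 4830*(-6 + b) = -3 + (-28980 + 4830*b) = -28983 + 4830*b)
3120/a(72) = 3120/(-28983 + 4830*72) = 3120/(-28983 + 347760) = 3120/318777 = 3120*(1/318777) = 1040/106259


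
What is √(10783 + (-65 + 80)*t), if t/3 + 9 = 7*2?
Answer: 16*√43 ≈ 104.92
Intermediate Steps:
t = 15 (t = -27 + 3*(7*2) = -27 + 3*14 = -27 + 42 = 15)
√(10783 + (-65 + 80)*t) = √(10783 + (-65 + 80)*15) = √(10783 + 15*15) = √(10783 + 225) = √11008 = 16*√43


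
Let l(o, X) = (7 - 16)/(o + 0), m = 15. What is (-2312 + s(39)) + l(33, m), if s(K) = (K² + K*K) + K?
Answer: 8456/11 ≈ 768.73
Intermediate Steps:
s(K) = K + 2*K² (s(K) = (K² + K²) + K = 2*K² + K = K + 2*K²)
l(o, X) = -9/o
(-2312 + s(39)) + l(33, m) = (-2312 + 39*(1 + 2*39)) - 9/33 = (-2312 + 39*(1 + 78)) - 9*1/33 = (-2312 + 39*79) - 3/11 = (-2312 + 3081) - 3/11 = 769 - 3/11 = 8456/11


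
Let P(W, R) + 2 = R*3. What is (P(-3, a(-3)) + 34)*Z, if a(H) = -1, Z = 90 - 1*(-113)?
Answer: 5887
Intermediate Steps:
Z = 203 (Z = 90 + 113 = 203)
P(W, R) = -2 + 3*R (P(W, R) = -2 + R*3 = -2 + 3*R)
(P(-3, a(-3)) + 34)*Z = ((-2 + 3*(-1)) + 34)*203 = ((-2 - 3) + 34)*203 = (-5 + 34)*203 = 29*203 = 5887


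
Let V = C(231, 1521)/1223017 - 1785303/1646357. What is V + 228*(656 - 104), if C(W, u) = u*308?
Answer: 253412488038079989/2013522599069 ≈ 1.2586e+5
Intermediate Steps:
C(W, u) = 308*u
V = -1412190348075/2013522599069 (V = (308*1521)/1223017 - 1785303/1646357 = 468468*(1/1223017) - 1785303*1/1646357 = 468468/1223017 - 1785303/1646357 = -1412190348075/2013522599069 ≈ -0.70135)
V + 228*(656 - 104) = -1412190348075/2013522599069 + 228*(656 - 104) = -1412190348075/2013522599069 + 228*552 = -1412190348075/2013522599069 + 125856 = 253412488038079989/2013522599069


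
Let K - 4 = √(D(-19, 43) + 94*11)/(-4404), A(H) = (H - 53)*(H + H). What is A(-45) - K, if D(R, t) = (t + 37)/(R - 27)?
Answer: 8816 + √60674/33764 ≈ 8816.0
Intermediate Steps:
D(R, t) = (37 + t)/(-27 + R)
A(H) = 2*H*(-53 + H) (A(H) = (-53 + H)*(2*H) = 2*H*(-53 + H))
K = 4 - √60674/33764 (K = 4 + √((37 + 43)/(-27 - 19) + 94*11)/(-4404) = 4 + √(80/(-46) + 1034)*(-1/4404) = 4 + √(-1/46*80 + 1034)*(-1/4404) = 4 + √(-40/23 + 1034)*(-1/4404) = 4 + √(23742/23)*(-1/4404) = 4 + (3*√60674/23)*(-1/4404) = 4 - √60674/33764 ≈ 3.9927)
A(-45) - K = 2*(-45)*(-53 - 45) - (4 - √60674/33764) = 2*(-45)*(-98) + (-4 + √60674/33764) = 8820 + (-4 + √60674/33764) = 8816 + √60674/33764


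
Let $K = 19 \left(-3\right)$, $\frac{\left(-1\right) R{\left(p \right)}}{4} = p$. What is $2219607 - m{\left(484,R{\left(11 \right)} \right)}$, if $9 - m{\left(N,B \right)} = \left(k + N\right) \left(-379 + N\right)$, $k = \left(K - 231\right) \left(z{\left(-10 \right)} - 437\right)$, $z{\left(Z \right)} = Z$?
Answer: $15787698$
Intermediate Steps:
$R{\left(p \right)} = - 4 p$
$K = -57$
$k = 128736$ ($k = \left(-57 - 231\right) \left(-10 - 437\right) = \left(-288\right) \left(-447\right) = 128736$)
$m{\left(N,B \right)} = 9 - \left(-379 + N\right) \left(128736 + N\right)$ ($m{\left(N,B \right)} = 9 - \left(128736 + N\right) \left(-379 + N\right) = 9 - \left(-379 + N\right) \left(128736 + N\right)$)
$2219607 - m{\left(484,R{\left(11 \right)} \right)} = 2219607 - \left(48790953 - 484^{2} - 62124788\right) = 2219607 - \left(48790953 - 234256 - 62124788\right) = 2219607 - -13568091 = 2219607 + 13568091 = 15787698$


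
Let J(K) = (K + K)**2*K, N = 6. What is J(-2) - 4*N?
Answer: -56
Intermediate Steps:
J(K) = 4*K**3 (J(K) = (2*K)**2*K = (4*K**2)*K = 4*K**3)
J(-2) - 4*N = 4*(-2)**3 - 4*6 = 4*(-8) - 1*24 = -32 - 24 = -56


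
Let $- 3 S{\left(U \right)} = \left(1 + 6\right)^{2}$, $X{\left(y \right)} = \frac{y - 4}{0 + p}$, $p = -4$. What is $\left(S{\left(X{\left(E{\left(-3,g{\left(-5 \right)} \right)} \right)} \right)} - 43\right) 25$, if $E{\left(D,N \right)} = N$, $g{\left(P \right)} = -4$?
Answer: $- \frac{4450}{3} \approx -1483.3$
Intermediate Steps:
$X{\left(y \right)} = 1 - \frac{y}{4}$ ($X{\left(y \right)} = \frac{y - 4}{0 - 4} = \frac{-4 + y}{-4} = \left(-4 + y\right) \left(- \frac{1}{4}\right) = 1 - \frac{y}{4}$)
$S{\left(U \right)} = - \frac{49}{3}$ ($S{\left(U \right)} = - \frac{\left(1 + 6\right)^{2}}{3} = - \frac{7^{2}}{3} = \left(- \frac{1}{3}\right) 49 = - \frac{49}{3}$)
$\left(S{\left(X{\left(E{\left(-3,g{\left(-5 \right)} \right)} \right)} \right)} - 43\right) 25 = \left(- \frac{49}{3} - 43\right) 25 = \left(- \frac{178}{3}\right) 25 = - \frac{4450}{3}$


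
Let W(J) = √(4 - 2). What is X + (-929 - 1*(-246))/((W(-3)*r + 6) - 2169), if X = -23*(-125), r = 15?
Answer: 4483689818/1559373 + 3415*√2/1559373 ≈ 2875.3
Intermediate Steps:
W(J) = √2
X = 2875
X + (-929 - 1*(-246))/((W(-3)*r + 6) - 2169) = 2875 + (-929 - 1*(-246))/((√2*15 + 6) - 2169) = 2875 + (-929 + 246)/((15*√2 + 6) - 2169) = 2875 - 683/((6 + 15*√2) - 2169) = 2875 - 683/(-2163 + 15*√2)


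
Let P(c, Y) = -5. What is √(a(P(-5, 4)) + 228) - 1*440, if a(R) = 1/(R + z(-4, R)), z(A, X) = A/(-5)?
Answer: -440 + √100443/21 ≈ -424.91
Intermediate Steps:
z(A, X) = -A/5 (z(A, X) = A*(-⅕) = -A/5)
a(R) = 1/(⅘ + R) (a(R) = 1/(R - ⅕*(-4)) = 1/(R + ⅘) = 1/(⅘ + R))
√(a(P(-5, 4)) + 228) - 1*440 = √(5/(4 + 5*(-5)) + 228) - 1*440 = √(5/(4 - 25) + 228) - 440 = √(5/(-21) + 228) - 440 = √(5*(-1/21) + 228) - 440 = √(-5/21 + 228) - 440 = √(4783/21) - 440 = √100443/21 - 440 = -440 + √100443/21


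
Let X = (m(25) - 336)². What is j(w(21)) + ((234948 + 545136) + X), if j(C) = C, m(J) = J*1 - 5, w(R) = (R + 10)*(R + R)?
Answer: 881242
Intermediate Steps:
w(R) = 2*R*(10 + R) (w(R) = (10 + R)*(2*R) = 2*R*(10 + R))
m(J) = -5 + J (m(J) = J - 5 = -5 + J)
X = 99856 (X = ((-5 + 25) - 336)² = (20 - 336)² = (-316)² = 99856)
j(w(21)) + ((234948 + 545136) + X) = 2*21*(10 + 21) + ((234948 + 545136) + 99856) = 2*21*31 + (780084 + 99856) = 1302 + 879940 = 881242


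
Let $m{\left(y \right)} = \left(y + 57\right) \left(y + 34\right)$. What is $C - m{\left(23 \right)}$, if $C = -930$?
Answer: $-5490$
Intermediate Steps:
$m{\left(y \right)} = \left(34 + y\right) \left(57 + y\right)$ ($m{\left(y \right)} = \left(57 + y\right) \left(34 + y\right) = \left(34 + y\right) \left(57 + y\right)$)
$C - m{\left(23 \right)} = -930 - \left(1938 + 23^{2} + 91 \cdot 23\right) = -930 - \left(1938 + 529 + 2093\right) = -930 - 4560 = -5490$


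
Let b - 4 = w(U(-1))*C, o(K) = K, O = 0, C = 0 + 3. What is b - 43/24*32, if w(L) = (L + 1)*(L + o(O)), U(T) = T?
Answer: -160/3 ≈ -53.333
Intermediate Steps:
C = 3
w(L) = L*(1 + L) (w(L) = (L + 1)*(L + 0) = (1 + L)*L = L*(1 + L))
b = 4 (b = 4 - (1 - 1)*3 = 4 - 1*0*3 = 4 + 0*3 = 4 + 0 = 4)
b - 43/24*32 = 4 - 43/24*32 = 4 - 172/3 = -160/3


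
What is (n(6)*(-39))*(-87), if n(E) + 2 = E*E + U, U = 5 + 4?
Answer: 145899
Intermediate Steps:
U = 9
n(E) = 7 + E**2 (n(E) = -2 + (E*E + 9) = -2 + (E**2 + 9) = -2 + (9 + E**2) = 7 + E**2)
(n(6)*(-39))*(-87) = ((7 + 6**2)*(-39))*(-87) = ((7 + 36)*(-39))*(-87) = (43*(-39))*(-87) = -1677*(-87) = 145899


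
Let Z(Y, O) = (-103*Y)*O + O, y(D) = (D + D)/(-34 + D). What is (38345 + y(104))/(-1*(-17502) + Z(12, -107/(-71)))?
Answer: 95294709/38867395 ≈ 2.4518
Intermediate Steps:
y(D) = 2*D/(-34 + D) (y(D) = (2*D)/(-34 + D) = 2*D/(-34 + D))
Z(Y, O) = O - 103*O*Y (Z(Y, O) = -103*O*Y + O = O - 103*O*Y)
(38345 + y(104))/(-1*(-17502) + Z(12, -107/(-71))) = (38345 + 2*104/(-34 + 104))/(-1*(-17502) + (-107/(-71))*(1 - 103*12)) = (38345 + 2*104/70)/(17502 + (-107*(-1/71))*(1 - 1236)) = (38345 + 2*104*(1/70))/(17502 + (107/71)*(-1235)) = (38345 + 104/35)/(17502 - 132145/71) = 1342179/(35*(1110497/71)) = (1342179/35)*(71/1110497) = 95294709/38867395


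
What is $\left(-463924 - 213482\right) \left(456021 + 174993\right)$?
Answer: $-427452669684$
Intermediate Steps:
$\left(-463924 - 213482\right) \left(456021 + 174993\right) = \left(-677406\right) 631014 = -427452669684$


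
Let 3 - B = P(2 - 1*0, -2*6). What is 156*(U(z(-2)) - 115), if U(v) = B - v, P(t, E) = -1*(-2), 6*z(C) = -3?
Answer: -17706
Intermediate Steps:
z(C) = -1/2 (z(C) = (1/6)*(-3) = -1/2)
P(t, E) = 2
B = 1 (B = 3 - 1*2 = 3 - 2 = 1)
U(v) = 1 - v
156*(U(z(-2)) - 115) = 156*((1 - 1*(-1/2)) - 115) = 156*((1 + 1/2) - 115) = 156*(3/2 - 115) = 156*(-227/2) = -17706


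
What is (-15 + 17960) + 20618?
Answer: 38563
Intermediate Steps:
(-15 + 17960) + 20618 = 17945 + 20618 = 38563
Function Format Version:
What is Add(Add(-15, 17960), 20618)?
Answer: 38563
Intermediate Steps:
Add(Add(-15, 17960), 20618) = Add(17945, 20618) = 38563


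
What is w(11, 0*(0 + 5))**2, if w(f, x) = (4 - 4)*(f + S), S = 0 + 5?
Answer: 0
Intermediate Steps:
S = 5
w(f, x) = 0 (w(f, x) = (4 - 4)*(f + 5) = 0*(5 + f) = 0)
w(11, 0*(0 + 5))**2 = 0**2 = 0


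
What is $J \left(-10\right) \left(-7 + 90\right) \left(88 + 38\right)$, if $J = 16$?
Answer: $-1673280$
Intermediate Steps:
$J \left(-10\right) \left(-7 + 90\right) \left(88 + 38\right) = 16 \left(-10\right) \left(-7 + 90\right) \left(88 + 38\right) = - 160 \cdot 83 \cdot 126 = \left(-160\right) 10458 = -1673280$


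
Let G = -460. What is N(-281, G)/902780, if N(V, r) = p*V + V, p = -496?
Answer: 27819/180556 ≈ 0.15407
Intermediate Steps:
N(V, r) = -495*V (N(V, r) = -496*V + V = -495*V)
N(-281, G)/902780 = -495*(-281)/902780 = 139095*(1/902780) = 27819/180556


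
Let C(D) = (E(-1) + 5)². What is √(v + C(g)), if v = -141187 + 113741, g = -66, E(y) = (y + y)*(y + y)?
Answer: I*√27365 ≈ 165.42*I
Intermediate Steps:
E(y) = 4*y² (E(y) = (2*y)*(2*y) = 4*y²)
C(D) = 81 (C(D) = (4*(-1)² + 5)² = (4*1 + 5)² = (4 + 5)² = 9² = 81)
v = -27446
√(v + C(g)) = √(-27446 + 81) = √(-27365) = I*√27365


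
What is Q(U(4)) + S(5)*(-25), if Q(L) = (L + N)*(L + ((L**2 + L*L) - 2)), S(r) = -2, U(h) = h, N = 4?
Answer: 322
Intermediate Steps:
Q(L) = (4 + L)*(-2 + L + 2*L**2) (Q(L) = (L + 4)*(L + ((L**2 + L*L) - 2)) = (4 + L)*(L + ((L**2 + L**2) - 2)) = (4 + L)*(L + (2*L**2 - 2)) = (4 + L)*(L + (-2 + 2*L**2)) = (4 + L)*(-2 + L + 2*L**2))
Q(U(4)) + S(5)*(-25) = (-8 + 2*4 + 2*4**3 + 9*4**2) - 2*(-25) = (-8 + 8 + 2*64 + 9*16) + 50 = (-8 + 8 + 128 + 144) + 50 = 272 + 50 = 322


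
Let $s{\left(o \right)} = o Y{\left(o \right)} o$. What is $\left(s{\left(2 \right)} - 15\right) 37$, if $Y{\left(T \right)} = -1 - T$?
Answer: $-999$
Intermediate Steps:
$s{\left(o \right)} = o^{2} \left(-1 - o\right)$ ($s{\left(o \right)} = o \left(-1 - o\right) o = o^{2} \left(-1 - o\right)$)
$\left(s{\left(2 \right)} - 15\right) 37 = \left(2^{2} \left(-1 - 2\right) - 15\right) 37 = \left(4 \left(-1 - 2\right) - 15\right) 37 = \left(4 \left(-3\right) - 15\right) 37 = \left(-12 - 15\right) 37 = \left(-27\right) 37 = -999$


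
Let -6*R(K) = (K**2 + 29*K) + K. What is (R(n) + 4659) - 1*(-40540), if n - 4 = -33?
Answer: 271223/6 ≈ 45204.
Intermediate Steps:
n = -29 (n = 4 - 33 = -29)
R(K) = -5*K - K**2/6 (R(K) = -((K**2 + 29*K) + K)/6 = -(K**2 + 30*K)/6 = -5*K - K**2/6)
(R(n) + 4659) - 1*(-40540) = (-1/6*(-29)*(30 - 29) + 4659) - 1*(-40540) = (-1/6*(-29)*1 + 4659) + 40540 = (29/6 + 4659) + 40540 = 27983/6 + 40540 = 271223/6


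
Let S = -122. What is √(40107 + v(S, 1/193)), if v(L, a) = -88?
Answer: √40019 ≈ 200.05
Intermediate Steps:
√(40107 + v(S, 1/193)) = √(40107 - 88) = √40019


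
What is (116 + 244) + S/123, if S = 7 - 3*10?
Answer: 44257/123 ≈ 359.81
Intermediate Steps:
S = -23 (S = 7 - 30 = -23)
(116 + 244) + S/123 = (116 + 244) - 23/123 = 360 - 23*1/123 = 360 - 23/123 = 44257/123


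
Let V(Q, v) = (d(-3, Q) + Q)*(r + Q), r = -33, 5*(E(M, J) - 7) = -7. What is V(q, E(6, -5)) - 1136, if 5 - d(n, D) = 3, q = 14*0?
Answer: -1202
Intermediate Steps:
q = 0
E(M, J) = 28/5 (E(M, J) = 7 + (1/5)*(-7) = 7 - 7/5 = 28/5)
d(n, D) = 2 (d(n, D) = 5 - 1*3 = 5 - 3 = 2)
V(Q, v) = (-33 + Q)*(2 + Q) (V(Q, v) = (2 + Q)*(-33 + Q) = (-33 + Q)*(2 + Q))
V(q, E(6, -5)) - 1136 = (-66 + 0**2 - 31*0) - 1136 = (-66 + 0 + 0) - 1136 = -66 - 1136 = -1202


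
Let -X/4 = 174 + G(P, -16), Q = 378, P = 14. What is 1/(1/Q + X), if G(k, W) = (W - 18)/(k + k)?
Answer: -378/261251 ≈ -0.0014469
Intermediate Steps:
G(k, W) = (-18 + W)/(2*k) (G(k, W) = (-18 + W)/((2*k)) = (-18 + W)*(1/(2*k)) = (-18 + W)/(2*k))
X = -4838/7 (X = -4*(174 + (1/2)*(-18 - 16)/14) = -4*(174 + (1/2)*(1/14)*(-34)) = -4*(174 - 17/14) = -4*2419/14 = -4838/7 ≈ -691.14)
1/(1/Q + X) = 1/(1/378 - 4838/7) = 1/(-261251/378) = -378/261251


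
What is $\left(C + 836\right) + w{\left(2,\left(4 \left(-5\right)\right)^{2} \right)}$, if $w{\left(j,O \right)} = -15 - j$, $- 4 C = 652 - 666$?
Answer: $\frac{1645}{2} \approx 822.5$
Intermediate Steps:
$C = \frac{7}{2}$ ($C = - \frac{652 - 666}{4} = \left(- \frac{1}{4}\right) \left(-14\right) = \frac{7}{2} \approx 3.5$)
$\left(C + 836\right) + w{\left(2,\left(4 \left(-5\right)\right)^{2} \right)} = \left(\frac{7}{2} + 836\right) - 17 = \frac{1679}{2} - 17 = \frac{1645}{2}$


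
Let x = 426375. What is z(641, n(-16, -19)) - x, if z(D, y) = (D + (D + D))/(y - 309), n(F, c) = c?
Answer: -139852923/328 ≈ -4.2638e+5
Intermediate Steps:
z(D, y) = 3*D/(-309 + y) (z(D, y) = (D + 2*D)/(-309 + y) = (3*D)/(-309 + y) = 3*D/(-309 + y))
z(641, n(-16, -19)) - x = 3*641/(-309 - 19) - 1*426375 = 3*641/(-328) - 426375 = 3*641*(-1/328) - 426375 = -1923/328 - 426375 = -139852923/328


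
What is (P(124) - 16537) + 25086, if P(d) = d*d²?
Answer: 1915173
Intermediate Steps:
P(d) = d³
(P(124) - 16537) + 25086 = (124³ - 16537) + 25086 = (1906624 - 16537) + 25086 = 1890087 + 25086 = 1915173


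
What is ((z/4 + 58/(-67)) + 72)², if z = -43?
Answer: 261889489/71824 ≈ 3646.3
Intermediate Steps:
((z/4 + 58/(-67)) + 72)² = ((-43/4 + 58/(-67)) + 72)² = ((-43*¼ + 58*(-1/67)) + 72)² = ((-43/4 - 58/67) + 72)² = (-3113/268 + 72)² = (16183/268)² = 261889489/71824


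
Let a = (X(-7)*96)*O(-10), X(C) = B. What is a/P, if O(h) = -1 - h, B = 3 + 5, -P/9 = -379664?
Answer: 48/23729 ≈ 0.0020228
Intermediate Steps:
P = 3416976 (P = -9*(-379664) = 3416976)
B = 8
X(C) = 8
a = 6912 (a = (8*96)*(-1 - 1*(-10)) = 768*(-1 + 10) = 768*9 = 6912)
a/P = 6912/3416976 = 6912*(1/3416976) = 48/23729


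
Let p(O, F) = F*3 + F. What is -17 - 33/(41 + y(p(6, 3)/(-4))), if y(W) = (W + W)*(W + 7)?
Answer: -322/17 ≈ -18.941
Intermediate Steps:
p(O, F) = 4*F (p(O, F) = 3*F + F = 4*F)
y(W) = 2*W*(7 + W) (y(W) = (2*W)*(7 + W) = 2*W*(7 + W))
-17 - 33/(41 + y(p(6, 3)/(-4))) = -17 - 33/(41 + 2*((4*3)/(-4))*(7 + (4*3)/(-4))) = -17 - 33/(41 + 2*(12*(-¼))*(7 + 12*(-¼))) = -17 - 33/(41 + 2*(-3)*(7 - 3)) = -17 - 33/(41 + 2*(-3)*4) = -17 - 33/(41 - 24) = -17 - 33/17 = -322/17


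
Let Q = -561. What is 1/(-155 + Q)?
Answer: -1/716 ≈ -0.0013966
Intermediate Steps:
1/(-155 + Q) = 1/(-155 - 561) = 1/(-716) = -1/716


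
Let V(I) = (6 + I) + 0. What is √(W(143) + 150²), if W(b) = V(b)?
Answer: √22649 ≈ 150.50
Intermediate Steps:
V(I) = 6 + I
W(b) = 6 + b
√(W(143) + 150²) = √((6 + 143) + 150²) = √(149 + 22500) = √22649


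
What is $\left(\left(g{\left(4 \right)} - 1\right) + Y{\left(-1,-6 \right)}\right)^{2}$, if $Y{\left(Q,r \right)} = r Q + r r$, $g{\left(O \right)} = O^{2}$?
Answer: $3249$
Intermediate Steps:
$Y{\left(Q,r \right)} = r^{2} + Q r$ ($Y{\left(Q,r \right)} = Q r + r^{2} = r^{2} + Q r$)
$\left(\left(g{\left(4 \right)} - 1\right) + Y{\left(-1,-6 \right)}\right)^{2} = \left(\left(4^{2} - 1\right) - 6 \left(-1 - 6\right)\right)^{2} = \left(\left(16 - 1\right) - -42\right)^{2} = \left(15 + 42\right)^{2} = 57^{2} = 3249$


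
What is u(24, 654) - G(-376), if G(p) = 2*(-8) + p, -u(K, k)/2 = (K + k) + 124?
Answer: -1212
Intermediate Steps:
u(K, k) = -248 - 2*K - 2*k (u(K, k) = -2*((K + k) + 124) = -2*(124 + K + k) = -248 - 2*K - 2*k)
G(p) = -16 + p
u(24, 654) - G(-376) = (-248 - 2*24 - 2*654) - (-16 - 376) = (-248 - 48 - 1308) - 1*(-392) = -1604 + 392 = -1212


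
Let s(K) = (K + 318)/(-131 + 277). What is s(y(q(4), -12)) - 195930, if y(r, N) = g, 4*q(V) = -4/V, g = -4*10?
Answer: -14302751/73 ≈ -1.9593e+5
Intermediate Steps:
g = -40
q(V) = -1/V (q(V) = (-4/V)/4 = -1/V)
y(r, N) = -40
s(K) = 159/73 + K/146 (s(K) = (318 + K)/146 = (318 + K)*(1/146) = 159/73 + K/146)
s(y(q(4), -12)) - 195930 = (159/73 + (1/146)*(-40)) - 195930 = (159/73 - 20/73) - 195930 = 139/73 - 195930 = -14302751/73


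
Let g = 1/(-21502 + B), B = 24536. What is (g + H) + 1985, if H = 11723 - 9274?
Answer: 13452757/3034 ≈ 4434.0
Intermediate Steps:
g = 1/3034 (g = 1/(-21502 + 24536) = 1/3034 ≈ 0.00032960)
H = 2449
(g + H) + 1985 = (1/3034 + 2449) + 1985 = 7430267/3034 + 1985 = 13452757/3034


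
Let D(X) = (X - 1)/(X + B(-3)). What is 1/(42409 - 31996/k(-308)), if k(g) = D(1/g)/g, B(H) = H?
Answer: 309/9128764781 ≈ 3.3849e-8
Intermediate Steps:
D(X) = (-1 + X)/(-3 + X) (D(X) = (X - 1)/(X - 3) = (-1 + X)/(-3 + X))
k(g) = (-1 + 1/g)/(g*(-3 + 1/g)) (k(g) = ((-1 + 1/g)/(-3 + 1/g))/g = (-1 + 1/g)/(g*(-3 + 1/g)))
1/(42409 - 31996/k(-308)) = 1/(42409 - 31996*(-308*(-1 + 3*(-308))/(-1 - 308))) = 1/(42409 - 31996/((-1/308*(-309)/(-1 - 924)))) = 1/(42409 - 31996/((-1/308*(-309)/(-925)))) = 1/(42409 - 31996/((-1/308*(-1/925)*(-309)))) = 1/(42409 - 31996/(-309/284900)) = 1/(42409 - 31996*(-284900/309)) = 1/(42409 + 9115660400/309) = 1/(9128764781/309) = 309/9128764781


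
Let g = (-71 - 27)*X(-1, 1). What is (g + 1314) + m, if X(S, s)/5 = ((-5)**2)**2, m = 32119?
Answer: -272817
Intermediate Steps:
X(S, s) = 3125 (X(S, s) = 5*((-5)**2)**2 = 5*25**2 = 5*625 = 3125)
g = -306250 (g = (-71 - 27)*3125 = -98*3125 = -306250)
(g + 1314) + m = (-306250 + 1314) + 32119 = -304936 + 32119 = -272817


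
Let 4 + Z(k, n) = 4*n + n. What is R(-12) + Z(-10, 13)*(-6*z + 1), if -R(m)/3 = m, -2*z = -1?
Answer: -86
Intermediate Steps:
z = ½ (z = -½*(-1) = ½ ≈ 0.50000)
Z(k, n) = -4 + 5*n (Z(k, n) = -4 + (4*n + n) = -4 + 5*n)
R(m) = -3*m
R(-12) + Z(-10, 13)*(-6*z + 1) = -3*(-12) + (-4 + 5*13)*(-6*½ + 1) = 36 + (-4 + 65)*(-3 + 1) = 36 + 61*(-2) = 36 - 122 = -86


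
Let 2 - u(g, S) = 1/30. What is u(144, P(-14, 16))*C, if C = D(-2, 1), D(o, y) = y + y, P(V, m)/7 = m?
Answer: 59/15 ≈ 3.9333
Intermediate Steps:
P(V, m) = 7*m
u(g, S) = 59/30 (u(g, S) = 2 - 1/30 = 59/30)
D(o, y) = 2*y
C = 2 (C = 2*1 = 2)
u(144, P(-14, 16))*C = (59/30)*2 = 59/15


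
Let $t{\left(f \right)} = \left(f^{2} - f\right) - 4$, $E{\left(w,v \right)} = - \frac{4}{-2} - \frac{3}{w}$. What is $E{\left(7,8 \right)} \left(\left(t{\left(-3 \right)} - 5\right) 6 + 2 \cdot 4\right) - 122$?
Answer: $- \frac{568}{7} \approx -81.143$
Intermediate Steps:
$E{\left(w,v \right)} = 2 - \frac{3}{w}$ ($E{\left(w,v \right)} = \left(-4\right) \left(- \frac{1}{2}\right) - \frac{3}{w} = 2 - \frac{3}{w}$)
$t{\left(f \right)} = -4 + f^{2} - f$
$E{\left(7,8 \right)} \left(\left(t{\left(-3 \right)} - 5\right) 6 + 2 \cdot 4\right) - 122 = \left(2 - \frac{3}{7}\right) \left(\left(\left(-4 + \left(-3\right)^{2} - -3\right) - 5\right) 6 + 2 \cdot 4\right) - 122 = \left(2 - \frac{3}{7}\right) \left(\left(\left(-4 + 9 + 3\right) - 5\right) 6 + 8\right) - 122 = \left(2 - \frac{3}{7}\right) \left(\left(8 - 5\right) 6 + 8\right) - 122 = \frac{11 \left(3 \cdot 6 + 8\right)}{7} - 122 = \frac{11 \left(18 + 8\right)}{7} - 122 = \frac{11}{7} \cdot 26 - 122 = \frac{286}{7} - 122 = - \frac{568}{7}$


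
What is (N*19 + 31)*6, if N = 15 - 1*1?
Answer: 1782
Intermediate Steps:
N = 14 (N = 15 - 1 = 14)
(N*19 + 31)*6 = (14*19 + 31)*6 = (266 + 31)*6 = 297*6 = 1782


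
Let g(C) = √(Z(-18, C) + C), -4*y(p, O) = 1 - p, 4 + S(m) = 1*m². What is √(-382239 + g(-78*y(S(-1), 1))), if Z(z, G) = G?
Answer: √(-382239 + 2*√39) ≈ 618.25*I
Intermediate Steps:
S(m) = -4 + m² (S(m) = -4 + 1*m² = -4 + m²)
y(p, O) = -¼ + p/4 (y(p, O) = -(1 - p)/4 = -¼ + p/4)
g(C) = √2*√C (g(C) = √(C + C) = √(2*C) = √2*√C)
√(-382239 + g(-78*y(S(-1), 1))) = √(-382239 + √2*√(-78*(-¼ + (-4 + (-1)²)/4))) = √(-382239 + √2*√(-78*(-¼ + (-4 + 1)/4))) = √(-382239 + √2*√(-78*(-¼ + (¼)*(-3)))) = √(-382239 + √2*√(-78*(-¼ - ¾))) = √(-382239 + √2*√(-78*(-1))) = √(-382239 + √2*√78) = √(-382239 + 2*√39)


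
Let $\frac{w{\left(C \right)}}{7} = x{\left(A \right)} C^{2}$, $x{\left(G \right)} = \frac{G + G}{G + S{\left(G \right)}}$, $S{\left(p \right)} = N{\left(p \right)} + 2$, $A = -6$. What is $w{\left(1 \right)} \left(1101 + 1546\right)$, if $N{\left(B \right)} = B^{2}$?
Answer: $- \frac{55587}{8} \approx -6948.4$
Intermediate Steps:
$S{\left(p \right)} = 2 + p^{2}$ ($S{\left(p \right)} = p^{2} + 2 = 2 + p^{2}$)
$x{\left(G \right)} = \frac{2 G}{2 + G + G^{2}}$ ($x{\left(G \right)} = \frac{G + G}{G + \left(2 + G^{2}\right)} = \frac{2 G}{2 + G + G^{2}}$)
$w{\left(C \right)} = - \frac{21 C^{2}}{8}$ ($w{\left(C \right)} = 7 \cdot 2 \left(-6\right) \frac{1}{2 - 6 + \left(-6\right)^{2}} C^{2} = 7 \cdot 2 \left(-6\right) \frac{1}{2 - 6 + 36} C^{2} = 7 \cdot 2 \left(-6\right) \frac{1}{32} C^{2} = 7 \left(- \frac{3 C^{2}}{8}\right) = - \frac{21 C^{2}}{8}$)
$w{\left(1 \right)} \left(1101 + 1546\right) = - \frac{21 \cdot 1^{2}}{8} \left(1101 + 1546\right) = \left(- \frac{21}{8}\right) 1 \cdot 2647 = \left(- \frac{21}{8}\right) 2647 = - \frac{55587}{8}$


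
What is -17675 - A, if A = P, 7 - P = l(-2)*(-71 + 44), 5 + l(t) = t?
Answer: -17493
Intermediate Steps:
l(t) = -5 + t
P = -182 (P = 7 - (-5 - 2)*(-71 + 44) = 7 - (-7)*(-27) = 7 - 1*189 = 7 - 189 = -182)
A = -182
-17675 - A = -17675 - 1*(-182) = -17675 + 182 = -17493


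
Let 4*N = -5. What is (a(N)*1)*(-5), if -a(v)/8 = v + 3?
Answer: 70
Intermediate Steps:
N = -5/4 (N = (¼)*(-5) = -5/4 ≈ -1.2500)
a(v) = -24 - 8*v (a(v) = -8*(v + 3) = -8*(3 + v) = -24 - 8*v)
(a(N)*1)*(-5) = ((-24 - 8*(-5/4))*1)*(-5) = ((-24 + 10)*1)*(-5) = -14*1*(-5) = -14*(-5) = 70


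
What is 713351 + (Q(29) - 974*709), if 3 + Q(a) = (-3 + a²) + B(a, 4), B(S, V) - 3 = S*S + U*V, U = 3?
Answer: 24476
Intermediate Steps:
B(S, V) = 3 + S² + 3*V (B(S, V) = 3 + (S*S + 3*V) = 3 + (S² + 3*V) = 3 + S² + 3*V)
Q(a) = 9 + 2*a² (Q(a) = -3 + ((-3 + a²) + (3 + a² + 3*4)) = -3 + ((-3 + a²) + (3 + a² + 12)) = -3 + ((-3 + a²) + (15 + a²)) = -3 + (12 + 2*a²) = 9 + 2*a²)
713351 + (Q(29) - 974*709) = 713351 + ((9 + 2*29²) - 974*709) = 713351 + ((9 + 2*841) - 690566) = 713351 + ((9 + 1682) - 690566) = 713351 + (1691 - 690566) = 713351 - 688875 = 24476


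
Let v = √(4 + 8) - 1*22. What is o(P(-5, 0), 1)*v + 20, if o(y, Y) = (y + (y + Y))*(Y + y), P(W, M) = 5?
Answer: -1432 + 132*√3 ≈ -1203.4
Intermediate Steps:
v = -22 + 2*√3 (v = √12 - 22 = 2*√3 - 22 = -22 + 2*√3 ≈ -18.536)
o(y, Y) = (Y + y)*(Y + 2*y) (o(y, Y) = (y + (Y + y))*(Y + y) = (Y + 2*y)*(Y + y) = (Y + y)*(Y + 2*y))
o(P(-5, 0), 1)*v + 20 = (1² + 2*5² + 3*1*5)*(-22 + 2*√3) + 20 = (1 + 2*25 + 15)*(-22 + 2*√3) + 20 = (1 + 50 + 15)*(-22 + 2*√3) + 20 = 66*(-22 + 2*√3) + 20 = (-1452 + 132*√3) + 20 = -1432 + 132*√3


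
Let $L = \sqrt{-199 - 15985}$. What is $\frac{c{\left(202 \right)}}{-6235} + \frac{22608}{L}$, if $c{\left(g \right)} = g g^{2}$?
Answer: $- \frac{8242408}{6235} - \frac{5652 i \sqrt{14}}{119} \approx -1322.0 - 177.71 i$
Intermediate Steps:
$L = 34 i \sqrt{14}$ ($L = \sqrt{-16184} = 34 i \sqrt{14} \approx 127.22 i$)
$c{\left(g \right)} = g^{3}$
$\frac{c{\left(202 \right)}}{-6235} + \frac{22608}{L} = \frac{202^{3}}{-6235} + \frac{22608}{34 i \sqrt{14}} = 8242408 \left(- \frac{1}{6235}\right) + 22608 \left(- \frac{i \sqrt{14}}{476}\right) = - \frac{8242408}{6235} - \frac{5652 i \sqrt{14}}{119}$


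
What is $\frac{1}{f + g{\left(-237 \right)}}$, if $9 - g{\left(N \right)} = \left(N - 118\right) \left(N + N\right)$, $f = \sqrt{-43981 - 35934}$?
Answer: $- \frac{168261}{28311844036} - \frac{i \sqrt{79915}}{28311844036} \approx -5.9431 \cdot 10^{-6} - 9.985 \cdot 10^{-9} i$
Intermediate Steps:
$f = i \sqrt{79915}$ ($f = \sqrt{-79915} = i \sqrt{79915} \approx 282.69 i$)
$g{\left(N \right)} = 9 - 2 N \left(-118 + N\right)$ ($g{\left(N \right)} = 9 - \left(N - 118\right) \left(N + N\right) = 9 - \left(-118 + N\right) 2 N = 9 - 2 N \left(-118 + N\right)$)
$\frac{1}{f + g{\left(-237 \right)}} = \frac{1}{i \sqrt{79915} + \left(9 - 2 \left(-237\right)^{2} + 236 \left(-237\right)\right)} = \frac{1}{i \sqrt{79915} - 168261} = \frac{1}{-168261 + i \sqrt{79915}}$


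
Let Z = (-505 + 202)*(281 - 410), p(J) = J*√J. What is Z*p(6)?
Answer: 234522*√6 ≈ 5.7446e+5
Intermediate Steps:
p(J) = J^(3/2)
Z = 39087 (Z = -303*(-129) = 39087)
Z*p(6) = 39087*6^(3/2) = 39087*(6*√6) = 234522*√6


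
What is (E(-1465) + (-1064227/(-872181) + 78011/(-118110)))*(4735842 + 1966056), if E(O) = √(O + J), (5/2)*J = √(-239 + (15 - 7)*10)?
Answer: 21466975695060119/5722960995 + 6701898*√(-36625 + 10*I*√159)/5 ≈ 4.1926e+6 + 2.5652e+8*I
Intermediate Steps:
J = 2*I*√159/5 (J = 2*√(-239 + (15 - 7)*10)/5 = 2*√(-239 + 8*10)/5 = 2*√(-239 + 80)/5 = 2*√(-159)/5 = 2*(I*√159)/5 = 2*I*√159/5 ≈ 5.0438*I)
E(O) = √(O + 2*I*√159/5)
(E(-1465) + (-1064227/(-872181) + 78011/(-118110)))*(4735842 + 1966056) = (√(25*(-1465) + 10*I*√159)/5 + (-1064227/(-872181) + 78011/(-118110)))*(4735842 + 1966056) = (√(-36625 + 10*I*√159)/5 + (-1064227*(-1/872181) + 78011*(-1/118110)))*6701898 = (√(-36625 + 10*I*√159)/5 + (1064227/872181 - 78011/118110))*6701898 = (√(-36625 + 10*I*√159)/5 + 19218712993/34337765970)*6701898 = (19218712993/34337765970 + √(-36625 + 10*I*√159)/5)*6701898 = 21466975695060119/5722960995 + 6701898*√(-36625 + 10*I*√159)/5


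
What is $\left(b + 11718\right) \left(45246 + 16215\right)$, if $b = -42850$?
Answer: $-1913403852$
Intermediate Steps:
$\left(b + 11718\right) \left(45246 + 16215\right) = \left(-42850 + 11718\right) \left(45246 + 16215\right) = \left(-31132\right) 61461 = -1913403852$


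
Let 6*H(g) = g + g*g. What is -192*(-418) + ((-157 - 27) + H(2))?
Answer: 80073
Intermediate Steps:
H(g) = g/6 + g²/6 (H(g) = (g + g*g)/6 = (g + g²)/6 = g/6 + g²/6)
-192*(-418) + ((-157 - 27) + H(2)) = -192*(-418) + ((-157 - 27) + (⅙)*2*(1 + 2)) = 80256 + (-184 + (⅙)*2*3) = 80256 + (-184 + 1) = 80256 - 183 = 80073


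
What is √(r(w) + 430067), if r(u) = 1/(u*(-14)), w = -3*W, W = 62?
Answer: √729051299319/1302 ≈ 655.79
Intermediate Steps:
w = -186 (w = -3*62 = -186)
r(u) = -1/(14*u) (r(u) = 1/(-14*u) = -1/(14*u))
√(r(w) + 430067) = √(-1/14/(-186) + 430067) = √(-1/14*(-1/186) + 430067) = √(1/2604 + 430067) = √(1119894469/2604) = √729051299319/1302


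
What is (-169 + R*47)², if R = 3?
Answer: 784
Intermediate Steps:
(-169 + R*47)² = (-169 + 3*47)² = (-169 + 141)² = (-28)² = 784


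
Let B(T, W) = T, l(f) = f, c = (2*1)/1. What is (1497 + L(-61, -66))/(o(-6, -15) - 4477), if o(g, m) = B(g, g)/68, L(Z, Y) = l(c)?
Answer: -50966/152221 ≈ -0.33482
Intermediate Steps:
c = 2 (c = 2*1 = 2)
L(Z, Y) = 2
o(g, m) = g/68
(1497 + L(-61, -66))/(o(-6, -15) - 4477) = (1497 + 2)/((1/68)*(-6) - 4477) = 1499/(-3/34 - 4477) = 1499/(-152221/34) = 1499*(-34/152221) = -50966/152221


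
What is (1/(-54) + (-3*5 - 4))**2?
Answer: 1054729/2916 ≈ 361.70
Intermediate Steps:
(1/(-54) + (-3*5 - 4))**2 = (-1/54 + (-15 - 4))**2 = (-1/54 - 19)**2 = (-1027/54)**2 = 1054729/2916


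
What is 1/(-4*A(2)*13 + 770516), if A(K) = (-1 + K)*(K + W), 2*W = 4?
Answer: 1/770308 ≈ 1.2982e-6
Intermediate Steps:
W = 2 (W = (½)*4 = 2)
A(K) = (-1 + K)*(2 + K) (A(K) = (-1 + K)*(K + 2) = (-1 + K)*(2 + K))
1/(-4*A(2)*13 + 770516) = 1/(-4*(-2 + 2 + 2²)*13 + 770516) = 1/(-4*(-2 + 2 + 4)*13 + 770516) = 1/(-4*4*13 + 770516) = 1/(-16*13 + 770516) = 1/(-208 + 770516) = 1/770308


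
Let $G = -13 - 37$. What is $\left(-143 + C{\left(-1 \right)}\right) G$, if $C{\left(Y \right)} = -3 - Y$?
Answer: $7250$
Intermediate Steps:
$G = -50$
$\left(-143 + C{\left(-1 \right)}\right) G = \left(-143 - 2\right) \left(-50\right) = \left(-145\right) \left(-50\right) = 7250$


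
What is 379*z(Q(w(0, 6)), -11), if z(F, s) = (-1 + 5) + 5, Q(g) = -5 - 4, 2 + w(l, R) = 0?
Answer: 3411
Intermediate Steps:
w(l, R) = -2 (w(l, R) = -2 + 0 = -2)
Q(g) = -9
z(F, s) = 9 (z(F, s) = 4 + 5 = 9)
379*z(Q(w(0, 6)), -11) = 379*9 = 3411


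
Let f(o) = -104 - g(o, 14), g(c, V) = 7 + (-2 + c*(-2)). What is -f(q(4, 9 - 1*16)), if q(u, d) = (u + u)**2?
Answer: -19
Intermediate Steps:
q(u, d) = 4*u**2 (q(u, d) = (2*u)**2 = 4*u**2)
g(c, V) = 5 - 2*c (g(c, V) = 7 + (-2 - 2*c) = 5 - 2*c)
f(o) = -109 + 2*o (f(o) = -104 - (5 - 2*o) = -104 + (-5 + 2*o) = -109 + 2*o)
-f(q(4, 9 - 1*16)) = -(-109 + 2*(4*4**2)) = -(-109 + 2*(4*16)) = -(-109 + 2*64) = -(-109 + 128) = -1*19 = -19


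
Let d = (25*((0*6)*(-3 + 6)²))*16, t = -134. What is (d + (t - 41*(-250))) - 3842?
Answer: 6274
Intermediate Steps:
d = 0 (d = (25*(0*3²))*16 = (25*(0*9))*16 = (25*0)*16 = 0*16 = 0)
(d + (t - 41*(-250))) - 3842 = (0 + (-134 - 41*(-250))) - 3842 = (0 + (-134 + 10250)) - 3842 = (0 + 10116) - 3842 = 10116 - 3842 = 6274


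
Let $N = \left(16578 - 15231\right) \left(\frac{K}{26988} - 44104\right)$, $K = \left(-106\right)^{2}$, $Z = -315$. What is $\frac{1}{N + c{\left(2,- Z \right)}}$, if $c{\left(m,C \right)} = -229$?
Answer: $- \frac{2249}{133608043692} \approx -1.6833 \cdot 10^{-8}$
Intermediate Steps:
$K = 11236$
$N = - \frac{133607528671}{2249}$ ($N = \left(16578 - 15231\right) \left(\frac{11236}{26988} - 44104\right) = 1347 \left(11236 \cdot \frac{1}{26988} - 44104\right) = 1347 \left(\frac{2809}{6747} - 44104\right) = 1347 \left(- \frac{297566879}{6747}\right) = - \frac{133607528671}{2249} \approx -5.9408 \cdot 10^{7}$)
$\frac{1}{N + c{\left(2,- Z \right)}} = \frac{1}{- \frac{133607528671}{2249} - 229} = \frac{1}{- \frac{133608043692}{2249}} = - \frac{2249}{133608043692}$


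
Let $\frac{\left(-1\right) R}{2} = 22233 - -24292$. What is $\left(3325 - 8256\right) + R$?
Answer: $-97981$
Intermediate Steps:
$R = -93050$ ($R = - 2 \left(22233 - -24292\right) = - 2 \left(22233 + 24292\right) = \left(-2\right) 46525 = -93050$)
$\left(3325 - 8256\right) + R = \left(3325 - 8256\right) - 93050 = -4931 - 93050 = -97981$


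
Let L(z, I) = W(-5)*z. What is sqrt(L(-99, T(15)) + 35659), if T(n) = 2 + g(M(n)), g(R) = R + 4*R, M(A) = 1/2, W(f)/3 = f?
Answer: 2*sqrt(9286) ≈ 192.73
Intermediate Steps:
W(f) = 3*f
M(A) = 1/2
g(R) = 5*R
T(n) = 9/2 (T(n) = 2 + 5*(1/2) = 2 + 5/2 = 9/2)
L(z, I) = -15*z (L(z, I) = (3*(-5))*z = -15*z)
sqrt(L(-99, T(15)) + 35659) = sqrt(-15*(-99) + 35659) = sqrt(1485 + 35659) = sqrt(37144) = 2*sqrt(9286)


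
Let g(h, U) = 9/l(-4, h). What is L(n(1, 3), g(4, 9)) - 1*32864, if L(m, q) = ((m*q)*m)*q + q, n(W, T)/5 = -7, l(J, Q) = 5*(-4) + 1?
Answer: -11764850/361 ≈ -32590.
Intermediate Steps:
l(J, Q) = -19 (l(J, Q) = -20 + 1 = -19)
n(W, T) = -35 (n(W, T) = 5*(-7) = -35)
g(h, U) = -9/19 (g(h, U) = 9/(-19) = 9*(-1/19) = -9/19)
L(m, q) = q + m**2*q**2 (L(m, q) = (q*m**2)*q + q = m**2*q**2 + q = q + m**2*q**2)
L(n(1, 3), g(4, 9)) - 1*32864 = -9*(1 - 9/19*(-35)**2)/19 - 1*32864 = -9*(1 - 9/19*1225)/19 - 32864 = -9*(1 - 11025/19)/19 - 32864 = -9/19*(-11006/19) - 32864 = 99054/361 - 32864 = -11764850/361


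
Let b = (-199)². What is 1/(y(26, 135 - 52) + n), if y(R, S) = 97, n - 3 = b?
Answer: 1/39701 ≈ 2.5188e-5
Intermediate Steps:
b = 39601
n = 39604 (n = 3 + 39601 = 39604)
1/(y(26, 135 - 52) + n) = 1/(97 + 39604) = 1/39701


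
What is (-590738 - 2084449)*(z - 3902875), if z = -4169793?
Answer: 21595896488916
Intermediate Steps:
(-590738 - 2084449)*(z - 3902875) = (-590738 - 2084449)*(-4169793 - 3902875) = -2675187*(-8072668) = 21595896488916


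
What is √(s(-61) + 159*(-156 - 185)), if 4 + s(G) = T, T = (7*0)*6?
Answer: I*√54223 ≈ 232.86*I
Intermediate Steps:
T = 0 (T = 0*6 = 0)
s(G) = -4 (s(G) = -4 + 0 = -4)
√(s(-61) + 159*(-156 - 185)) = √(-4 + 159*(-156 - 185)) = √(-4 + 159*(-341)) = √(-4 - 54219) = √(-54223) = I*√54223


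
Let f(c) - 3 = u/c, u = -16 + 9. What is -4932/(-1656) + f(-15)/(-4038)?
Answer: 4147849/1393110 ≈ 2.9774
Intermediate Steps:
u = -7
f(c) = 3 - 7/c
-4932/(-1656) + f(-15)/(-4038) = -4932/(-1656) + (3 - 7/(-15))/(-4038) = -4932*(-1/1656) + (3 - 7*(-1/15))*(-1/4038) = 137/46 + (3 + 7/15)*(-1/4038) = 137/46 + (52/15)*(-1/4038) = 137/46 - 26/30285 = 4147849/1393110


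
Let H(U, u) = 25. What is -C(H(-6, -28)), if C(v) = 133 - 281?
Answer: 148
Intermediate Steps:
C(v) = -148
-C(H(-6, -28)) = -1*(-148) = 148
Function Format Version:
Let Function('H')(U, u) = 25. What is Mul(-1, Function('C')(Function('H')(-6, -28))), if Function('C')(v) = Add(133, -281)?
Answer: 148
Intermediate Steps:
Function('C')(v) = -148
Mul(-1, Function('C')(Function('H')(-6, -28))) = Mul(-1, -148) = 148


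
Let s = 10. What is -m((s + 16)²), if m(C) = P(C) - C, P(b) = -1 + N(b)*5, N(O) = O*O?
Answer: -2284203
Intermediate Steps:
N(O) = O²
P(b) = -1 + 5*b² (P(b) = -1 + b²*5 = -1 + 5*b²)
m(C) = -1 - C + 5*C² (m(C) = (-1 + 5*C²) - C = -1 - C + 5*C²)
-m((s + 16)²) = -(-1 - (10 + 16)² + 5*((10 + 16)²)²) = -(-1 - 1*26² + 5*(26²)²) = -(-1 - 1*676 + 5*676²) = -(-1 - 676 + 5*456976) = -(-1 - 676 + 2284880) = -1*2284203 = -2284203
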